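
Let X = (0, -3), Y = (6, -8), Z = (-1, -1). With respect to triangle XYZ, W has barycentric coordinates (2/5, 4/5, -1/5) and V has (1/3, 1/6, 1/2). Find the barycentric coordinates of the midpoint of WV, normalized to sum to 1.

(11/30, 29/60, 3/20)

Since both coordinate triples sum to 1, the midpoint's barycentrics are the componentwise average.
(2/5+1/3)/2 = 11/30; similarly 29/60 and 3/20.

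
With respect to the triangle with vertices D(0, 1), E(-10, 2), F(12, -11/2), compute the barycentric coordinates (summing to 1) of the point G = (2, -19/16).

(3/8, 1/4, 3/8)

Signed area of the reference triangle: [DEF] = ½·(0·(2−(-11/2)) + (-10)·(-11/2−1) + 12·(1−2)) = ½·(0 + 65 − 12) = 53/2.
[GEF] = ½·(2·(2−(-11/2)) + (-10)·(-11/2−(-19/16)) + 12·(-19/16−2)) = ½·(15 + 345/8 − 153/4) = 159/16, so the D-coordinate is (159/16)/(53/2) = 3/8.
[DGF] = ½·(0·(-19/16−(-11/2)) + 2·(-11/2−1) + 12·(1−(-19/16))) = ½·(0 − 13 + 105/4) = 53/8, so the E-coordinate is 1/4.
[DEG] = ½·(0·(2−(-19/16)) + (-10)·(-19/16−1) + 2·(1−2)) = ½·(0 + 175/8 − 2) = 159/16, so the F-coordinate is 3/8.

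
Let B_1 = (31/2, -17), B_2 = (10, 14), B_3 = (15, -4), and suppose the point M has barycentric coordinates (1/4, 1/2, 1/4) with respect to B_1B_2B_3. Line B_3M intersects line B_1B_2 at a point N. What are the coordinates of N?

Line B_3M meets B_1B_2 where the B_3-coordinate vanishes; zeroing M's B_3-weight and renormalizing leaves B_1, B_2-weights 1/4 : 1/2 → (1/3, 2/3).
So N = (1/3)·B_1 + (2/3)·B_2 = (71/6, 11/3).

(71/6, 11/3)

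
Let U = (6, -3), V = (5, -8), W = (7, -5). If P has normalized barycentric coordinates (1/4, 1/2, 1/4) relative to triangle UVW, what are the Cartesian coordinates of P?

P = (1/4)·U + (1/2)·V + (1/4)·W.
x-coordinate: (1/4)·6 + (1/2)·5 + (1/4)·7 = 23/4.
y-coordinate: (1/4)·(-3) + (1/2)·(-8) + (1/4)·(-5) = -6.

(23/4, -6)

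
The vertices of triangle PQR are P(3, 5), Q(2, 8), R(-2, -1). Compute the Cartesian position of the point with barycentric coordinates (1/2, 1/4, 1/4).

(3/2, 17/4)

S = (1/2)·P + (1/4)·Q + (1/4)·R.
x-coordinate: (1/2)·3 + (1/4)·2 + (1/4)·(-2) = 3/2.
y-coordinate: (1/2)·5 + (1/4)·8 + (1/4)·(-1) = 17/4.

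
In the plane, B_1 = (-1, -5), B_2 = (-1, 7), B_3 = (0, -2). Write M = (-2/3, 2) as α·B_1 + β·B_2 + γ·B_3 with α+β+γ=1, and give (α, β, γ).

(1/6, 1/2, 1/3)

Signed area of the reference triangle: [B_1B_2B_3] = ½·((-1)·(7−(-2)) + (-1)·(-2−(-5)) + 0·(-5−7)) = ½·(-9 − 3 + 0) = -6.
[MB_2B_3] = ½·((-2/3)·(7−(-2)) + (-1)·(-2−2) + 0·(2−7)) = ½·(-6 + 4 + 0) = -1, so the B_1-coordinate is (-1)/(-6) = 1/6.
[B_1MB_3] = ½·((-1)·(2−(-2)) + (-2/3)·(-2−(-5)) + 0·(-5−2)) = ½·(-4 − 2 + 0) = -3, so the B_2-coordinate is 1/2.
[B_1B_2M] = ½·((-1)·(7−2) + (-1)·(2−(-5)) + (-2/3)·(-5−7)) = ½·(-5 − 7 + 8) = -2, so the B_3-coordinate is 1/3.
Check: 1/6 + 1/2 + 1/3 = 1.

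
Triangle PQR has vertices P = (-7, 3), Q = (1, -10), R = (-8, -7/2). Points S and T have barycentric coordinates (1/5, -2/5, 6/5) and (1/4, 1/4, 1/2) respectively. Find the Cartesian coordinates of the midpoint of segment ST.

(-169/20, -31/20)

Barycentric coordinates of the midpoint are the average: (9/40, -3/40, 17/20).
Converting: (9/40)·P + (-3/40)·Q + (17/20)·R = (-169/20, -31/20).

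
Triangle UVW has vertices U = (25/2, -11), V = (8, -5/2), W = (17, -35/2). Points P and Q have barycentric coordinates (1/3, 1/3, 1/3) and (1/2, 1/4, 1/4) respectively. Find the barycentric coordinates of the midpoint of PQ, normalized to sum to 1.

(5/12, 7/24, 7/24)

Since both coordinate triples sum to 1, the midpoint's barycentrics are the componentwise average.
(1/3+1/2)/2 = 5/12; similarly 7/24 and 7/24.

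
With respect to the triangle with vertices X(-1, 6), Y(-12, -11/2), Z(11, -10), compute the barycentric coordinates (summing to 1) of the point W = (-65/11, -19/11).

Signed area of the reference triangle: [XYZ] = ½·((-1)·(-11/2−(-10)) + (-12)·(-10−6) + 11·(6−(-11/2))) = ½·(-9/2 + 192 + 253/2) = 157.
[WYZ] = ½·((-65/11)·(-11/2−(-10)) + (-12)·(-10−(-19/11)) + 11·(-19/11−(-11/2))) = ½·(-585/22 + 1092/11 + 83/2) = 628/11, so the X-coordinate is (628/11)/157 = 4/11.
[XWZ] = ½·((-1)·(-19/11−(-10)) + (-65/11)·(-10−6) + 11·(6−(-19/11))) = ½·(-91/11 + 1040/11 + 85) = 942/11, so the Y-coordinate is 6/11.
[XYW] = ½·((-1)·(-11/2−(-19/11)) + (-12)·(-19/11−6) + (-65/11)·(6−(-11/2))) = ½·(83/22 + 1020/11 − 1495/22) = 157/11, so the Z-coordinate is 1/11.
Check: 4/11 + 6/11 + 1/11 = 1.

(4/11, 6/11, 1/11)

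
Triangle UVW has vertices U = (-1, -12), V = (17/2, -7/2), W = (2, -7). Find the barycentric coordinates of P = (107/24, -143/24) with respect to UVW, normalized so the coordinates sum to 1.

(1/12, 5/12, 1/2)

Signed area of the reference triangle: [UVW] = ½·((-1)·(-7/2−(-7)) + (17/2)·(-7−(-12)) + 2·(-12−(-7/2))) = ½·(-7/2 + 85/2 − 17) = 11.
[PVW] = ½·((107/24)·(-7/2−(-7)) + (17/2)·(-7−(-143/24)) + 2·(-143/24−(-7/2))) = ½·(749/48 − 425/48 − 59/12) = 11/12, so the U-coordinate is (11/12)/11 = 1/12.
[UPW] = ½·((-1)·(-143/24−(-7)) + (107/24)·(-7−(-12)) + 2·(-12−(-143/24))) = ½·(-25/24 + 535/24 − 145/12) = 55/12, so the V-coordinate is 5/12.
[UVP] = ½·((-1)·(-7/2−(-143/24)) + (17/2)·(-143/24−(-12)) + (107/24)·(-12−(-7/2))) = ½·(-59/24 + 2465/48 − 1819/48) = 11/2, so the W-coordinate is 1/2.
Check: 1/12 + 5/12 + 1/2 = 1.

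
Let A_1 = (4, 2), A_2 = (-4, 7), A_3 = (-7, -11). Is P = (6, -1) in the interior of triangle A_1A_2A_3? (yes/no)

no

Barycentric coordinates of P: (68/53, -59/159, 14/159).
The three coordinates are positive, negative, positive; a point is interior exactly when all three are positive.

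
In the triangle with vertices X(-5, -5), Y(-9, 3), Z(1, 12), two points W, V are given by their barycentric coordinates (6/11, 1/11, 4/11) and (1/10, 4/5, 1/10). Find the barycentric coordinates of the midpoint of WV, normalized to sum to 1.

(71/220, 49/110, 51/220)

Since both coordinate triples sum to 1, the midpoint's barycentrics are the componentwise average.
(6/11+1/10)/2 = 71/220; similarly 49/110 and 51/220.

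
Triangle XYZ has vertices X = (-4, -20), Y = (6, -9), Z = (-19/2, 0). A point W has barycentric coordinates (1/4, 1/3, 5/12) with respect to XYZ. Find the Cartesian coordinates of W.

(-71/24, -8)

W = (1/4)·X + (1/3)·Y + (5/12)·Z.
x-coordinate: (1/4)·(-4) + (1/3)·6 + (5/12)·(-19/2) = -71/24.
y-coordinate: (1/4)·(-20) + (1/3)·(-9) + (5/12)·0 = -8.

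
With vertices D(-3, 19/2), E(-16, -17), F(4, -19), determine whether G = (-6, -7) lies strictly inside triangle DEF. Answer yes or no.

yes

Barycentric coordinates of G: (55/139, 201/556, 135/556).
The three coordinates are positive, positive, positive; a point is interior exactly when all three are positive.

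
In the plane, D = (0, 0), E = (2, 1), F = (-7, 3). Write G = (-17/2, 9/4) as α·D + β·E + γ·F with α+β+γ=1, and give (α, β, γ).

(3/4, -3/4, 1)

Signed area of the reference triangle: [DEF] = ½·(0·(1−3) + 2·(3−0) + (-7)·(0−1)) = ½·(0 + 6 + 7) = 13/2.
[GEF] = ½·((-17/2)·(1−3) + 2·(3−(9/4)) + (-7)·(9/4−1)) = ½·(17 + 3/2 − 35/4) = 39/8, so the D-coordinate is (39/8)/(13/2) = 3/4.
[DGF] = ½·(0·(9/4−3) + (-17/2)·(3−0) + (-7)·(0−(9/4))) = ½·(0 − 51/2 + 63/4) = -39/8, so the E-coordinate is -3/4.
[DEG] = ½·(0·(1−(9/4)) + 2·(9/4−0) + (-17/2)·(0−1)) = ½·(0 + 9/2 + 17/2) = 13/2, so the F-coordinate is 1.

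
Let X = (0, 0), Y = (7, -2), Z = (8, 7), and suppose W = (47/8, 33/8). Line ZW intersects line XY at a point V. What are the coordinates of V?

Barycentric coordinates of W with respect to XYZ: (1/4, 1/8, 5/8).
On side XY the Z-coordinate is zero; dropping W's Z-weight 5/8 and renormalizing the remaining 1/4 : 1/8 gives weights 2/3, 1/3 on X, Y.
V = (2/3)·(0, 0) + (1/3)·(7, -2) = (7/3, -2/3).

(7/3, -2/3)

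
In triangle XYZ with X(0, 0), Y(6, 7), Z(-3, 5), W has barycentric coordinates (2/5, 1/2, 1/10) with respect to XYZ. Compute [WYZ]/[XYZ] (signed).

2/5

The signed ratio [WYZ]/[XYZ] equals the barycentric coordinate of W at vertex X, which is 2/5.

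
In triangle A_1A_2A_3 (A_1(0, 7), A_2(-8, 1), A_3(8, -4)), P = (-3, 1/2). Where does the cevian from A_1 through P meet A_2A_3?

(-24/7, -3/7)

Barycentric coordinates of P with respect to A_1A_2A_3: (1/8, 5/8, 1/4).
On side A_2A_3 the A_1-coordinate is zero; dropping P's A_1-weight 1/8 and renormalizing the remaining 5/8 : 1/4 gives weights 5/7, 2/7 on A_2, A_3.
Q = (5/7)·(-8, 1) + (2/7)·(8, -4) = (-24/7, -3/7).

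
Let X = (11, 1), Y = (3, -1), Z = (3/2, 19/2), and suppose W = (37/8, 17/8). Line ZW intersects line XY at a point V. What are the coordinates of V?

(17/3, -1/3)

Barycentric coordinates of W with respect to XYZ: (1/4, 1/2, 1/4).
On side XY the Z-coordinate is zero; dropping W's Z-weight 1/4 and renormalizing the remaining 1/4 : 1/2 gives weights 1/3, 2/3 on X, Y.
V = (1/3)·(11, 1) + (2/3)·(3, -1) = (17/3, -1/3).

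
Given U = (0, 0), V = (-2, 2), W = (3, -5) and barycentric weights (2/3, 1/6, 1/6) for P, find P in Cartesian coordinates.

(1/6, -1/2)

P = (2/3)·U + (1/6)·V + (1/6)·W.
x-coordinate: (2/3)·0 + (1/6)·(-2) + (1/6)·3 = 1/6.
y-coordinate: (2/3)·0 + (1/6)·2 + (1/6)·(-5) = -1/2.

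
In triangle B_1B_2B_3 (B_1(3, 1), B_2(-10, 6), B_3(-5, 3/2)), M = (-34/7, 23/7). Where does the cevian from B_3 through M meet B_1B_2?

(-24/5, 4)

Barycentric coordinates of M with respect to B_1B_2B_3: (2/7, 3/7, 2/7).
On side B_1B_2 the B_3-coordinate is zero; dropping M's B_3-weight 2/7 and renormalizing the remaining 2/7 : 3/7 gives weights 2/5, 3/5 on B_1, B_2.
N = (2/5)·(3, 1) + (3/5)·(-10, 6) = (-24/5, 4).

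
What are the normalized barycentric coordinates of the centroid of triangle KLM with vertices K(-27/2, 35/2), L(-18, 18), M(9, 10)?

(1/3, 1/3, 1/3)

The centroid is the average of the vertices, so each weight is 1/3.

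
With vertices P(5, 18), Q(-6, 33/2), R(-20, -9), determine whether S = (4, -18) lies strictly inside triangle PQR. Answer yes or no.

Barycentric coordinates of S: (492/173, -582/173, 263/173).
The three coordinates are positive, negative, positive; a point is interior exactly when all three are positive.

no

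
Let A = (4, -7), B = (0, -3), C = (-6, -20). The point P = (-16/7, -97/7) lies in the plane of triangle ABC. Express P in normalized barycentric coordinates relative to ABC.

Signed area of the reference triangle: [ABC] = ½·(4·(-3−(-20)) + 0·(-20−(-7)) + (-6)·(-7−(-3))) = ½·(68 + 0 + 24) = 46.
[PBC] = ½·((-16/7)·(-3−(-20)) + 0·(-20−(-97/7)) + (-6)·(-97/7−(-3))) = ½·(-272/7 + 0 + 456/7) = 92/7, so the A-coordinate is (92/7)/46 = 2/7.
[APC] = ½·(4·(-97/7−(-20)) + (-16/7)·(-20−(-7)) + (-6)·(-7−(-97/7))) = ½·(172/7 + 208/7 − 288/7) = 46/7, so the B-coordinate is 1/7.
[ABP] = ½·(4·(-3−(-97/7)) + 0·(-97/7−(-7)) + (-16/7)·(-7−(-3))) = ½·(304/7 + 0 + 64/7) = 184/7, so the C-coordinate is 4/7.

(2/7, 1/7, 4/7)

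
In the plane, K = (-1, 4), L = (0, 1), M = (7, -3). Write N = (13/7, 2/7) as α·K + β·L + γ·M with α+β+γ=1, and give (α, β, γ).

(1/7, 4/7, 2/7)

Signed area of the reference triangle: [KLM] = ½·((-1)·(1−(-3)) + 0·(-3−4) + 7·(4−1)) = ½·(-4 + 0 + 21) = 17/2.
[NLM] = ½·((13/7)·(1−(-3)) + 0·(-3−(2/7)) + 7·(2/7−1)) = ½·(52/7 + 0 − 5) = 17/14, so the K-coordinate is (17/14)/(17/2) = 1/7.
[KNM] = ½·((-1)·(2/7−(-3)) + (13/7)·(-3−4) + 7·(4−(2/7))) = ½·(-23/7 − 13 + 26) = 34/7, so the L-coordinate is 4/7.
[KLN] = ½·((-1)·(1−(2/7)) + 0·(2/7−4) + (13/7)·(4−1)) = ½·(-5/7 + 0 + 39/7) = 17/7, so the M-coordinate is 2/7.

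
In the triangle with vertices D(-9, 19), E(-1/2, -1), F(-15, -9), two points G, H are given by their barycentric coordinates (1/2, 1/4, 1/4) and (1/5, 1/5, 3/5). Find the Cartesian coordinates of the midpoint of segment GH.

(-771/80, 13/5)

Barycentric coordinates of the midpoint are the average: (7/20, 9/40, 17/40).
Converting: (7/20)·D + (9/40)·E + (17/40)·F = (-771/80, 13/5).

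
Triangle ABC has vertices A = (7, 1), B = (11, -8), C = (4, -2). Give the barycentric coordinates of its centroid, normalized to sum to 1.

The centroid is the average of the vertices, so each weight is 1/3.

(1/3, 1/3, 1/3)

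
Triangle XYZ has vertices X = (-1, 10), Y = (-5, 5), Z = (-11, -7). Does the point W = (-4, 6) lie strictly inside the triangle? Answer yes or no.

yes

Barycentric coordinates of W: (1/3, 11/18, 1/18).
The three coordinates are positive, positive, positive; a point is interior exactly when all three are positive.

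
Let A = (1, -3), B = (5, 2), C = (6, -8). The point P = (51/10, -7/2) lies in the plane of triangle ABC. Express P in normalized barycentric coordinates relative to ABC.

(1/10, 2/5, 1/2)

Signed area of the reference triangle: [ABC] = ½·(1·(2−(-8)) + 5·(-8−(-3)) + 6·(-3−2)) = ½·(10 − 25 − 30) = -45/2.
[PBC] = ½·((51/10)·(2−(-8)) + 5·(-8−(-7/2)) + 6·(-7/2−2)) = ½·(51 − 45/2 − 33) = -9/4, so the A-coordinate is (-9/4)/(-45/2) = 1/10.
[APC] = ½·(1·(-7/2−(-8)) + (51/10)·(-8−(-3)) + 6·(-3−(-7/2))) = ½·(9/2 − 51/2 + 3) = -9, so the B-coordinate is 2/5.
[ABP] = ½·(1·(2−(-7/2)) + 5·(-7/2−(-3)) + (51/10)·(-3−2)) = ½·(11/2 − 5/2 − 51/2) = -45/4, so the C-coordinate is 1/2.
Check: 1/10 + 2/5 + 1/2 = 1.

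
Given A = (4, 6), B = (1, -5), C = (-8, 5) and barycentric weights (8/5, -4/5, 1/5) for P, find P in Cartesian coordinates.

(4, 73/5)

P = (8/5)·A + (-4/5)·B + (1/5)·C.
x-coordinate: (8/5)·4 + (-4/5)·1 + (1/5)·(-8) = 4.
y-coordinate: (8/5)·6 + (-4/5)·(-5) + (1/5)·5 = 73/5.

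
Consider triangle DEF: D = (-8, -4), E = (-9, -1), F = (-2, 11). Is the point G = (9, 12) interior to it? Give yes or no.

Barycentric coordinates of G: (125/33, -53/11, 67/33).
The three coordinates are positive, negative, positive; a point is interior exactly when all three are positive.

no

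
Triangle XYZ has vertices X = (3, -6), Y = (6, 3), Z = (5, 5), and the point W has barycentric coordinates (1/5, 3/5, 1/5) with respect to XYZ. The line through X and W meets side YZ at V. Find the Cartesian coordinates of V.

Line XW meets YZ where the X-coordinate vanishes; zeroing W's X-weight and renormalizing leaves Y, Z-weights 3/5 : 1/5 → (3/4, 1/4).
So V = (3/4)·Y + (1/4)·Z = (23/4, 7/2).

(23/4, 7/2)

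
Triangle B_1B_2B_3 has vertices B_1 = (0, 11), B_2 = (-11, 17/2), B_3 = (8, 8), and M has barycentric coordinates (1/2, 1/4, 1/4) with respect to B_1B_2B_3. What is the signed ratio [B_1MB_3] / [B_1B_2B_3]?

1/4

The signed ratio [B_1MB_3]/[B_1B_2B_3] equals the barycentric coordinate of M at vertex B_2, which is 1/4.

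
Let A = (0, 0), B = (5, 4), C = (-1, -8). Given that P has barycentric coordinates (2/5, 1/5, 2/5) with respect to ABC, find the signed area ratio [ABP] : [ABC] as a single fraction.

2/5

The signed ratio [ABP]/[ABC] equals the barycentric coordinate of P at vertex C, which is 2/5.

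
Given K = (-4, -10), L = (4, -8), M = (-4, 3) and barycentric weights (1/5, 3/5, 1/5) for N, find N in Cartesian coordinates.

N = (1/5)·K + (3/5)·L + (1/5)·M.
x-coordinate: (1/5)·(-4) + (3/5)·4 + (1/5)·(-4) = 4/5.
y-coordinate: (1/5)·(-10) + (3/5)·(-8) + (1/5)·3 = -31/5.

(4/5, -31/5)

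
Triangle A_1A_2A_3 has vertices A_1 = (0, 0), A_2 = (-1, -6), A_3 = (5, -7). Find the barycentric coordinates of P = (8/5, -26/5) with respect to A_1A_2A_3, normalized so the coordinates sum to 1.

Signed area of the reference triangle: [A_1A_2A_3] = ½·(0·(-6−(-7)) + (-1)·(-7−0) + 5·(0−(-6))) = ½·(0 + 7 + 30) = 37/2.
[PA_2A_3] = ½·((8/5)·(-6−(-7)) + (-1)·(-7−(-26/5)) + 5·(-26/5−(-6))) = ½·(8/5 + 9/5 + 4) = 37/10, so the A_1-coordinate is (37/10)/(37/2) = 1/5.
[A_1PA_3] = ½·(0·(-26/5−(-7)) + (8/5)·(-7−0) + 5·(0−(-26/5))) = ½·(0 − 56/5 + 26) = 37/5, so the A_2-coordinate is 2/5.
[A_1A_2P] = ½·(0·(-6−(-26/5)) + (-1)·(-26/5−0) + (8/5)·(0−(-6))) = ½·(0 + 26/5 + 48/5) = 37/5, so the A_3-coordinate is 2/5.
Check: 1/5 + 2/5 + 2/5 = 1.

(1/5, 2/5, 2/5)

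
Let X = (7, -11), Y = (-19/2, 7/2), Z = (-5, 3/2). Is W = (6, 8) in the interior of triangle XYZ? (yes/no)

no

Barycentric coordinates of W: (-205/129, -862/129, 1196/129).
The three coordinates are negative, negative, positive; a point is interior exactly when all three are positive.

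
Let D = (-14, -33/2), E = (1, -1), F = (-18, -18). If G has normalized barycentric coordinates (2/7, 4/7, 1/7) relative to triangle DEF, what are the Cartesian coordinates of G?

(-6, -55/7)

G = (2/7)·D + (4/7)·E + (1/7)·F.
x-coordinate: (2/7)·(-14) + (4/7)·1 + (1/7)·(-18) = -6.
y-coordinate: (2/7)·(-33/2) + (4/7)·(-1) + (1/7)·(-18) = -55/7.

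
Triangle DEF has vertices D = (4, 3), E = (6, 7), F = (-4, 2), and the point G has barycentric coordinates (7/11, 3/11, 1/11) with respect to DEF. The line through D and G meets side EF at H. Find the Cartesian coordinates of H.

(7/2, 23/4)

Line DG meets EF where the D-coordinate vanishes; zeroing G's D-weight and renormalizing leaves E, F-weights 3/11 : 1/11 → (3/4, 1/4).
So H = (3/4)·E + (1/4)·F = (7/2, 23/4).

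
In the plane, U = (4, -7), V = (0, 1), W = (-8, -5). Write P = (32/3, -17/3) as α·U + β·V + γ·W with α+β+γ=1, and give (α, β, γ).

Signed area of the reference triangle: [UVW] = ½·(4·(1−(-5)) + 0·(-5−(-7)) + (-8)·(-7−1)) = ½·(24 + 0 + 64) = 44.
[PVW] = ½·((32/3)·(1−(-5)) + 0·(-5−(-17/3)) + (-8)·(-17/3−1)) = ½·(64 + 0 + 160/3) = 176/3, so the U-coordinate is (176/3)/44 = 4/3.
[UPW] = ½·(4·(-17/3−(-5)) + (32/3)·(-5−(-7)) + (-8)·(-7−(-17/3))) = ½·(-8/3 + 64/3 + 32/3) = 44/3, so the V-coordinate is 1/3.
[UVP] = ½·(4·(1−(-17/3)) + 0·(-17/3−(-7)) + (32/3)·(-7−1)) = ½·(80/3 + 0 − 256/3) = -88/3, so the W-coordinate is -2/3.
Check: 4/3 + 1/3 − 2/3 = 1.

(4/3, 1/3, -2/3)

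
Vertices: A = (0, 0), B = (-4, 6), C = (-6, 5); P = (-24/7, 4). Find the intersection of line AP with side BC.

(-24/5, 28/5)

Barycentric coordinates of P with respect to ABC: (2/7, 3/7, 2/7).
On side BC the A-coordinate is zero; dropping P's A-weight 2/7 and renormalizing the remaining 3/7 : 2/7 gives weights 3/5, 2/5 on B, C.
Q = (3/5)·(-4, 6) + (2/5)·(-6, 5) = (-24/5, 28/5).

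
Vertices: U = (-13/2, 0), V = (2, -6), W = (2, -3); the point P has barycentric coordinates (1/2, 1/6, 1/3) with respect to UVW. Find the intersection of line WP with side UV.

Line WP meets UV where the W-coordinate vanishes; zeroing P's W-weight and renormalizing leaves U, V-weights 1/2 : 1/6 → (3/4, 1/4).
So Q = (3/4)·U + (1/4)·V = (-35/8, -3/2).

(-35/8, -3/2)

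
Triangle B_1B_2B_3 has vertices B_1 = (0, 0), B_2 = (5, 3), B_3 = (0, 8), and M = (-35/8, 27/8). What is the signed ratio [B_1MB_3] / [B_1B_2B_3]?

[B_1B_2B_3] = ½·(0·(3−8) + 5·(8−0) + 0·(0−3)) = ½·(0 + 40 + 0) = 20.
[B_1MB_3] = ½·(0·(27/8−8) + (-35/8)·(8−0) + 0·(0−(27/8))) = ½·(0 − 35 + 0) = -35/2, so the ratio is (-35/2)/20 = -7/8.

-7/8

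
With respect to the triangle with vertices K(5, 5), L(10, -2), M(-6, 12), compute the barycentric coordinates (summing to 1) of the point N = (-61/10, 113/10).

(-3/10, 1/5, 11/10)

Signed area of the reference triangle: [KLM] = ½·(5·(-2−12) + 10·(12−5) + (-6)·(5−(-2))) = ½·(-70 + 70 − 42) = -21.
[NLM] = ½·((-61/10)·(-2−12) + 10·(12−(113/10)) + (-6)·(113/10−(-2))) = ½·(427/5 + 7 − 399/5) = 63/10, so the K-coordinate is (63/10)/(-21) = -3/10.
[KNM] = ½·(5·(113/10−12) + (-61/10)·(12−5) + (-6)·(5−(113/10))) = ½·(-7/2 − 427/10 + 189/5) = -21/5, so the L-coordinate is 1/5.
[KLN] = ½·(5·(-2−(113/10)) + 10·(113/10−5) + (-61/10)·(5−(-2))) = ½·(-133/2 + 63 − 427/10) = -231/10, so the M-coordinate is 11/10.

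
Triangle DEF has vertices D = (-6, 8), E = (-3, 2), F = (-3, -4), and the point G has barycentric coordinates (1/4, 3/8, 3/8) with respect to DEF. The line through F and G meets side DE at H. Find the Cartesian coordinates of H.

(-21/5, 22/5)

Line FG meets DE where the F-coordinate vanishes; zeroing G's F-weight and renormalizing leaves D, E-weights 1/4 : 3/8 → (2/5, 3/5).
So H = (2/5)·D + (3/5)·E = (-21/5, 22/5).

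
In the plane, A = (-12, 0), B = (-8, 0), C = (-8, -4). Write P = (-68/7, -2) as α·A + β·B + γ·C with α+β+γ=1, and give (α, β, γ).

(3/7, 1/14, 1/2)

Signed area of the reference triangle: [ABC] = ½·((-12)·(0−(-4)) + (-8)·(-4−0) + (-8)·(0−0)) = ½·(-48 + 32 + 0) = -8.
[PBC] = ½·((-68/7)·(0−(-4)) + (-8)·(-4−(-2)) + (-8)·(-2−0)) = ½·(-272/7 + 16 + 16) = -24/7, so the A-coordinate is (-24/7)/(-8) = 3/7.
[APC] = ½·((-12)·(-2−(-4)) + (-68/7)·(-4−0) + (-8)·(0−(-2))) = ½·(-24 + 272/7 − 16) = -4/7, so the B-coordinate is 1/14.
[ABP] = ½·((-12)·(0−(-2)) + (-8)·(-2−0) + (-68/7)·(0−0)) = ½·(-24 + 16 + 0) = -4, so the C-coordinate is 1/2.
Check: 3/7 + 1/14 + 1/2 = 1.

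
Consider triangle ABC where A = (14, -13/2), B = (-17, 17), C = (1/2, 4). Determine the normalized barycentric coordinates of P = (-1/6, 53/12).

Signed area of the reference triangle: [ABC] = ½·(14·(17−4) + (-17)·(4−(-13/2)) + (1/2)·(-13/2−17)) = ½·(182 − 357/2 − 47/4) = -33/8.
[PBC] = ½·((-1/6)·(17−4) + (-17)·(4−(53/12)) + (1/2)·(53/12−17)) = ½·(-13/6 + 85/12 − 151/24) = -11/16, so the A-coordinate is (-11/16)/(-33/8) = 1/6.
[APC] = ½·(14·(53/12−4) + (-1/6)·(4−(-13/2)) + (1/2)·(-13/2−(53/12))) = ½·(35/6 − 7/4 − 131/24) = -11/16, so the B-coordinate is 1/6.
[ABP] = ½·(14·(17−(53/12)) + (-17)·(53/12−(-13/2)) + (-1/6)·(-13/2−17)) = ½·(1057/6 − 2227/12 + 47/12) = -11/4, so the C-coordinate is 2/3.
Check: 1/6 + 1/6 + 2/3 = 1.

(1/6, 1/6, 2/3)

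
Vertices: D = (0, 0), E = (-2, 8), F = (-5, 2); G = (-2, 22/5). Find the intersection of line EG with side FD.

Barycentric coordinates of G with respect to DEF: (3/10, 1/2, 1/5).
On side FD the E-coordinate is zero; dropping G's E-weight 1/2 and renormalizing the remaining 1/5 : 3/10 gives weights 2/5, 3/5 on F, D.
H = (2/5)·(-5, 2) + (3/5)·(0, 0) = (-2, 4/5).

(-2, 4/5)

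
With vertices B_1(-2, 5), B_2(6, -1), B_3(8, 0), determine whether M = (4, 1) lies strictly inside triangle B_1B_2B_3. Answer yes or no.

yes

Barycentric coordinates of M: (3/10, 1/2, 1/5).
The three coordinates are positive, positive, positive; a point is interior exactly when all three are positive.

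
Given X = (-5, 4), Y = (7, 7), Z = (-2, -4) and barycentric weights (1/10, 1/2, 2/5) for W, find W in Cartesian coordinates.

(11/5, 23/10)

W = (1/10)·X + (1/2)·Y + (2/5)·Z.
x-coordinate: (1/10)·(-5) + (1/2)·7 + (2/5)·(-2) = 11/5.
y-coordinate: (1/10)·4 + (1/2)·7 + (2/5)·(-4) = 23/10.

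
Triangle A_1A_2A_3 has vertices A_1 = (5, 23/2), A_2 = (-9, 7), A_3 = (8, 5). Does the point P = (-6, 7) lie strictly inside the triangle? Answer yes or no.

Barycentric coordinates of P: (12/209, 170/209, 27/209).
The three coordinates are positive, positive, positive; a point is interior exactly when all three are positive.

yes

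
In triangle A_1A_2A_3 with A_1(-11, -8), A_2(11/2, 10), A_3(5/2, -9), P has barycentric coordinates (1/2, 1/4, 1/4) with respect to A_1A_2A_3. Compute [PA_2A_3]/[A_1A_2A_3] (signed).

The signed ratio [PA_2A_3]/[A_1A_2A_3] equals the barycentric coordinate of P at vertex A_1, which is 1/2.

1/2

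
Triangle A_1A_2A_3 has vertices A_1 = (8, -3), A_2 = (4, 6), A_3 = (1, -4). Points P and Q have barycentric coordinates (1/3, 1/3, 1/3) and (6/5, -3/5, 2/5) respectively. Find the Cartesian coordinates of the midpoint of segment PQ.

Barycentric coordinates of the midpoint are the average: (23/30, -2/15, 11/30).
Converting: (23/30)·A_1 + (-2/15)·A_2 + (11/30)·A_3 = (179/30, -137/30).

(179/30, -137/30)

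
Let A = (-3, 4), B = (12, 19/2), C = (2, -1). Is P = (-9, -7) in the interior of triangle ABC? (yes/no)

Barycentric coordinates of P: (111/205, -34/41, 264/205).
The three coordinates are positive, negative, positive; a point is interior exactly when all three are positive.

no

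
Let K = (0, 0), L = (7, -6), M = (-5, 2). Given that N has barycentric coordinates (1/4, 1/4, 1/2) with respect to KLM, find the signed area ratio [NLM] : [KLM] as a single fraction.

The signed ratio [NLM]/[KLM] equals the barycentric coordinate of N at vertex K, which is 1/4.

1/4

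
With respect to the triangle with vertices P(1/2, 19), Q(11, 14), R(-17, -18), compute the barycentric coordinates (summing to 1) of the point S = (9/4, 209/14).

(9/14, 2/7, 1/14)

Signed area of the reference triangle: [PQR] = ½·((1/2)·(14−(-18)) + 11·(-18−19) + (-17)·(19−14)) = ½·(16 − 407 − 85) = -238.
[SQR] = ½·((9/4)·(14−(-18)) + 11·(-18−(209/14)) + (-17)·(209/14−14)) = ½·(72 − 5071/14 − 221/14) = -153, so the P-coordinate is (-153)/(-238) = 9/14.
[PSR] = ½·((1/2)·(209/14−(-18)) + (9/4)·(-18−19) + (-17)·(19−(209/14))) = ½·(461/28 − 333/4 − 969/14) = -68, so the Q-coordinate is 2/7.
[PQS] = ½·((1/2)·(14−(209/14)) + 11·(209/14−19) + (9/4)·(19−14)) = ½·(-13/28 − 627/14 + 45/4) = -17, so the R-coordinate is 1/14.
Check: 9/14 + 2/7 + 1/14 = 1.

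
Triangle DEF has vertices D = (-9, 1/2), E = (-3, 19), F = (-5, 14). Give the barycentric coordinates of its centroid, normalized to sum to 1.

(1/3, 1/3, 1/3)

The centroid is the average of the vertices, so each weight is 1/3.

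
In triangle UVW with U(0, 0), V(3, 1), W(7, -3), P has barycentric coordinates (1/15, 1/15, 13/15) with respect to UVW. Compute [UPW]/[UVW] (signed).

The signed ratio [UPW]/[UVW] equals the barycentric coordinate of P at vertex V, which is 1/15.

1/15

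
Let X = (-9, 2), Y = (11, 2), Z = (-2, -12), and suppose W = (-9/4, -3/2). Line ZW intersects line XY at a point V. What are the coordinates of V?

Barycentric coordinates of W with respect to XYZ: (1/2, 1/4, 1/4).
On side XY the Z-coordinate is zero; dropping W's Z-weight 1/4 and renormalizing the remaining 1/2 : 1/4 gives weights 2/3, 1/3 on X, Y.
V = (2/3)·(-9, 2) + (1/3)·(11, 2) = (-7/3, 2).

(-7/3, 2)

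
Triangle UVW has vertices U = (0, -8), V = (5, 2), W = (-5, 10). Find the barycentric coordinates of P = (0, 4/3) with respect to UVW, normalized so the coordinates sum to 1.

(1/3, 1/3, 1/3)

Signed area of the reference triangle: [UVW] = ½·(0·(2−10) + 5·(10−(-8)) + (-5)·(-8−2)) = ½·(0 + 90 + 50) = 70.
[PVW] = ½·(0·(2−10) + 5·(10−(4/3)) + (-5)·(4/3−2)) = ½·(0 + 130/3 + 10/3) = 70/3, so the U-coordinate is (70/3)/70 = 1/3.
[UPW] = ½·(0·(4/3−10) + 0·(10−(-8)) + (-5)·(-8−(4/3))) = ½·(0 + 0 + 140/3) = 70/3, so the V-coordinate is 1/3.
[UVP] = ½·(0·(2−(4/3)) + 5·(4/3−(-8)) + 0·(-8−2)) = ½·(0 + 140/3 + 0) = 70/3, so the W-coordinate is 1/3.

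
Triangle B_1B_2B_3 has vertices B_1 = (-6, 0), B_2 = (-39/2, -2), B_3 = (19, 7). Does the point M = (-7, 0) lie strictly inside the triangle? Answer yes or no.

yes

Barycentric coordinates of M: (71/89, 14/89, 4/89).
The three coordinates are positive, positive, positive; a point is interior exactly when all three are positive.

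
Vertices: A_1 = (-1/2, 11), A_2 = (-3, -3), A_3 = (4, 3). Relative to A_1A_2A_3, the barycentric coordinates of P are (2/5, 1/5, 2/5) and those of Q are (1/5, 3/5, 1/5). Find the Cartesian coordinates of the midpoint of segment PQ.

Barycentric coordinates of the midpoint are the average: (3/10, 2/5, 3/10).
Converting: (3/10)·A_1 + (2/5)·A_2 + (3/10)·A_3 = (-3/20, 3).

(-3/20, 3)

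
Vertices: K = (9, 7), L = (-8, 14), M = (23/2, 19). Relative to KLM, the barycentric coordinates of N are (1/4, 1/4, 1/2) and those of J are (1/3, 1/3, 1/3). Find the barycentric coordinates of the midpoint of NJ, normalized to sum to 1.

Since both coordinate triples sum to 1, the midpoint's barycentrics are the componentwise average.
(1/4+1/3)/2 = 7/24; similarly 7/24 and 5/12.

(7/24, 7/24, 5/12)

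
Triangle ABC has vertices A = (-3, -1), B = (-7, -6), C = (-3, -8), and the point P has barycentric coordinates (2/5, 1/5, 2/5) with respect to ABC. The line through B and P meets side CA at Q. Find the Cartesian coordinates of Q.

Line BP meets CA where the B-coordinate vanishes; zeroing P's B-weight and renormalizing leaves C, A-weights 2/5 : 2/5 → (1/2, 1/2).
So Q = (1/2)·C + (1/2)·A = (-3, -9/2).

(-3, -9/2)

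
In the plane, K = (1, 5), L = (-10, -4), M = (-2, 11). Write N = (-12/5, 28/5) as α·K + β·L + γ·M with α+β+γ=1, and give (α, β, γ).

(2/5, 1/5, 2/5)

Signed area of the reference triangle: [KLM] = ½·(1·(-4−11) + (-10)·(11−5) + (-2)·(5−(-4))) = ½·(-15 − 60 − 18) = -93/2.
[NLM] = ½·((-12/5)·(-4−11) + (-10)·(11−(28/5)) + (-2)·(28/5−(-4))) = ½·(36 − 54 − 96/5) = -93/5, so the K-coordinate is (-93/5)/(-93/2) = 2/5.
[KNM] = ½·(1·(28/5−11) + (-12/5)·(11−5) + (-2)·(5−(28/5))) = ½·(-27/5 − 72/5 + 6/5) = -93/10, so the L-coordinate is 1/5.
[KLN] = ½·(1·(-4−(28/5)) + (-10)·(28/5−5) + (-12/5)·(5−(-4))) = ½·(-48/5 − 6 − 108/5) = -93/5, so the M-coordinate is 2/5.
Check: 2/5 + 1/5 + 2/5 = 1.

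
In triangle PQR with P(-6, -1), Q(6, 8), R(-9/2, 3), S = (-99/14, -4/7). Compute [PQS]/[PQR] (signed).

[PQR] = ½·((-6)·(8−3) + 6·(3−(-1)) + (-9/2)·(-1−8)) = ½·(-30 + 24 + 81/2) = 69/4.
[PQS] = ½·((-6)·(8−(-4/7)) + 6·(-4/7−(-1)) + (-99/14)·(-1−8)) = ½·(-360/7 + 18/7 + 891/14) = 207/28, so the ratio is (207/28)/(69/4) = 3/7.

3/7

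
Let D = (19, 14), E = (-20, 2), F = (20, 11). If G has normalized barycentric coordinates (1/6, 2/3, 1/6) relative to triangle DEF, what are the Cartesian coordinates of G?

G = (1/6)·D + (2/3)·E + (1/6)·F.
x-coordinate: (1/6)·19 + (2/3)·(-20) + (1/6)·20 = -41/6.
y-coordinate: (1/6)·14 + (2/3)·2 + (1/6)·11 = 11/2.

(-41/6, 11/2)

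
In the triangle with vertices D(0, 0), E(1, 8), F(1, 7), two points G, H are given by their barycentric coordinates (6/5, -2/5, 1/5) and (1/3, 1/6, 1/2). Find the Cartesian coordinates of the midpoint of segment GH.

(7/30, 91/60)

Barycentric coordinates of the midpoint are the average: (23/30, -7/60, 7/20).
Converting: (23/30)·D + (-7/60)·E + (7/20)·F = (7/30, 91/60).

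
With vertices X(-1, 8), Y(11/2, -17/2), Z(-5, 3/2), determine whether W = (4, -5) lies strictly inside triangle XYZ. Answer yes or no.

Barycentric coordinates of W: (87/433, 338/433, 8/433).
The three coordinates are positive, positive, positive; a point is interior exactly when all three are positive.

yes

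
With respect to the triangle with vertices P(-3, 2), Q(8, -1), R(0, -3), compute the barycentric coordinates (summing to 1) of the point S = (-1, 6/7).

Signed area of the reference triangle: [PQR] = ½·((-3)·(-1−(-3)) + 8·(-3−2) + 0·(2−(-1))) = ½·(-6 − 40 + 0) = -23.
[SQR] = ½·((-1)·(-1−(-3)) + 8·(-3−(6/7)) + 0·(6/7−(-1))) = ½·(-2 − 216/7 + 0) = -115/7, so the P-coordinate is (-115/7)/(-23) = 5/7.
[PSR] = ½·((-3)·(6/7−(-3)) + (-1)·(-3−2) + 0·(2−(6/7))) = ½·(-81/7 + 5 + 0) = -23/7, so the Q-coordinate is 1/7.
[PQS] = ½·((-3)·(-1−(6/7)) + 8·(6/7−2) + (-1)·(2−(-1))) = ½·(39/7 − 64/7 − 3) = -23/7, so the R-coordinate is 1/7.
Check: 5/7 + 1/7 + 1/7 = 1.

(5/7, 1/7, 1/7)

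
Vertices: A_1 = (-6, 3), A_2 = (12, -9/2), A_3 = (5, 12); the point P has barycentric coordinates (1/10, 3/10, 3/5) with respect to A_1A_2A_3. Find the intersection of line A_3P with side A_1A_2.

(15/2, -21/8)

Line A_3P meets A_1A_2 where the A_3-coordinate vanishes; zeroing P's A_3-weight and renormalizing leaves A_1, A_2-weights 1/10 : 3/10 → (1/4, 3/4).
So Q = (1/4)·A_1 + (3/4)·A_2 = (15/2, -21/8).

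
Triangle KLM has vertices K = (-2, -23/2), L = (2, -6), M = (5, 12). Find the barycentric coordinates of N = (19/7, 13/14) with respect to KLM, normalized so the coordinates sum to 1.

(1/7, 3/7, 3/7)

Signed area of the reference triangle: [KLM] = ½·((-2)·(-6−12) + 2·(12−(-23/2)) + 5·(-23/2−(-6))) = ½·(36 + 47 − 55/2) = 111/4.
[NLM] = ½·((19/7)·(-6−12) + 2·(12−(13/14)) + 5·(13/14−(-6))) = ½·(-342/7 + 155/7 + 485/14) = 111/28, so the K-coordinate is (111/28)/(111/4) = 1/7.
[KNM] = ½·((-2)·(13/14−12) + (19/7)·(12−(-23/2)) + 5·(-23/2−(13/14))) = ½·(155/7 + 893/14 − 435/7) = 333/28, so the L-coordinate is 3/7.
[KLN] = ½·((-2)·(-6−(13/14)) + 2·(13/14−(-23/2)) + (19/7)·(-23/2−(-6))) = ½·(97/7 + 174/7 − 209/14) = 333/28, so the M-coordinate is 3/7.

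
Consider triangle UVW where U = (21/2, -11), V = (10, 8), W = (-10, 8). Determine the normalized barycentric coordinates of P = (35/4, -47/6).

(5/6, 1/12, 1/12)

Signed area of the reference triangle: [UVW] = ½·((21/2)·(8−8) + 10·(8−(-11)) + (-10)·(-11−8)) = ½·(0 + 190 + 190) = 190.
[PVW] = ½·((35/4)·(8−8) + 10·(8−(-47/6)) + (-10)·(-47/6−8)) = ½·(0 + 475/3 + 475/3) = 475/3, so the U-coordinate is (475/3)/190 = 5/6.
[UPW] = ½·((21/2)·(-47/6−8) + (35/4)·(8−(-11)) + (-10)·(-11−(-47/6))) = ½·(-665/4 + 665/4 + 95/3) = 95/6, so the V-coordinate is 1/12.
[UVP] = ½·((21/2)·(8−(-47/6)) + 10·(-47/6−(-11)) + (35/4)·(-11−8)) = ½·(665/4 + 95/3 − 665/4) = 95/6, so the W-coordinate is 1/12.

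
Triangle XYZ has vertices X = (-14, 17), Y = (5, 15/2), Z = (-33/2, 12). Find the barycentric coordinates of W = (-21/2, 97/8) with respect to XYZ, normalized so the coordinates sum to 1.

(1/4, 1/4, 1/2)

Signed area of the reference triangle: [XYZ] = ½·((-14)·(15/2−12) + 5·(12−17) + (-33/2)·(17−(15/2))) = ½·(63 − 25 − 627/4) = -475/8.
[WYZ] = ½·((-21/2)·(15/2−12) + 5·(12−(97/8)) + (-33/2)·(97/8−(15/2))) = ½·(189/4 − 5/8 − 1221/16) = -475/32, so the X-coordinate is (-475/32)/(-475/8) = 1/4.
[XWZ] = ½·((-14)·(97/8−12) + (-21/2)·(12−17) + (-33/2)·(17−(97/8))) = ½·(-7/4 + 105/2 − 1287/16) = -475/32, so the Y-coordinate is 1/4.
[XYW] = ½·((-14)·(15/2−(97/8)) + 5·(97/8−17) + (-21/2)·(17−(15/2))) = ½·(259/4 − 195/8 − 399/4) = -475/16, so the Z-coordinate is 1/2.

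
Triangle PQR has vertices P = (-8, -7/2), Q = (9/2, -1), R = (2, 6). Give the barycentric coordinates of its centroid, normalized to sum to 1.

(1/3, 1/3, 1/3)

The centroid is the average of the vertices, so each weight is 1/3.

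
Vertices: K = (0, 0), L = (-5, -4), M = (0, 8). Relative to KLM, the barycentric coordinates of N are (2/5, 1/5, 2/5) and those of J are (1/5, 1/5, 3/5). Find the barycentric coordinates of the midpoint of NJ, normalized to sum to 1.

(3/10, 1/5, 1/2)

Since both coordinate triples sum to 1, the midpoint's barycentrics are the componentwise average.
(2/5+1/5)/2 = 3/10; similarly 1/5 and 1/2.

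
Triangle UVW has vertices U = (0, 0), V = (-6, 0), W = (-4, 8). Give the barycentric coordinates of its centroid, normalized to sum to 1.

The centroid is the average of the vertices, so each weight is 1/3.

(1/3, 1/3, 1/3)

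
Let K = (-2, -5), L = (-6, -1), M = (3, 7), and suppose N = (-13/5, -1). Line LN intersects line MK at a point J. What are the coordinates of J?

(-1/3, -1)

Barycentric coordinates of N with respect to KLM: (2/5, 2/5, 1/5).
On side MK the L-coordinate is zero; dropping N's L-weight 2/5 and renormalizing the remaining 1/5 : 2/5 gives weights 1/3, 2/3 on M, K.
J = (1/3)·(3, 7) + (2/3)·(-2, -5) = (-1/3, -1).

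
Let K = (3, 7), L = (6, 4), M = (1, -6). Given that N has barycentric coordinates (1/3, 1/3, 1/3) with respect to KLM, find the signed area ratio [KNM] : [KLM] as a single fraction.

1/3

The signed ratio [KNM]/[KLM] equals the barycentric coordinate of N at vertex L, which is 1/3.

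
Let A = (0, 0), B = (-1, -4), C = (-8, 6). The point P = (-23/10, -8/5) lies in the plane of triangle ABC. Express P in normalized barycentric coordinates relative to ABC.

(1/10, 7/10, 1/5)

Signed area of the reference triangle: [ABC] = ½·(0·(-4−6) + (-1)·(6−0) + (-8)·(0−(-4))) = ½·(0 − 6 − 32) = -19.
[PBC] = ½·((-23/10)·(-4−6) + (-1)·(6−(-8/5)) + (-8)·(-8/5−(-4))) = ½·(23 − 38/5 − 96/5) = -19/10, so the A-coordinate is (-19/10)/(-19) = 1/10.
[APC] = ½·(0·(-8/5−6) + (-23/10)·(6−0) + (-8)·(0−(-8/5))) = ½·(0 − 69/5 − 64/5) = -133/10, so the B-coordinate is 7/10.
[ABP] = ½·(0·(-4−(-8/5)) + (-1)·(-8/5−0) + (-23/10)·(0−(-4))) = ½·(0 + 8/5 − 46/5) = -19/5, so the C-coordinate is 1/5.
Check: 1/10 + 7/10 + 1/5 = 1.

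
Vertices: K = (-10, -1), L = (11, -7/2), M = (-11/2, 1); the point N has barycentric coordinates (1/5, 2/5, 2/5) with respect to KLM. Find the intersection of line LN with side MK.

(-7, 1/3)

Line LN meets MK where the L-coordinate vanishes; zeroing N's L-weight and renormalizing leaves M, K-weights 2/5 : 1/5 → (2/3, 1/3).
So J = (2/3)·M + (1/3)·K = (-7, 1/3).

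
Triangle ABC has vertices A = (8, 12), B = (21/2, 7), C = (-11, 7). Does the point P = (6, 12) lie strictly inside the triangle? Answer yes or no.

no

Barycentric coordinates of P: (1, -4/43, 4/43).
The three coordinates are positive, negative, positive; a point is interior exactly when all three are positive.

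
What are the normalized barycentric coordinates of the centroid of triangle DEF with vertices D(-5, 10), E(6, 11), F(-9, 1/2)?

(1/3, 1/3, 1/3)

The centroid is the average of the vertices, so each weight is 1/3.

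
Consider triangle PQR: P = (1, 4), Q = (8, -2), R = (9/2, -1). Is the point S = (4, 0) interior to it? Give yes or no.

Barycentric coordinates of S: (3/14, 1/14, 5/7).
The three coordinates are positive, positive, positive; a point is interior exactly when all three are positive.

yes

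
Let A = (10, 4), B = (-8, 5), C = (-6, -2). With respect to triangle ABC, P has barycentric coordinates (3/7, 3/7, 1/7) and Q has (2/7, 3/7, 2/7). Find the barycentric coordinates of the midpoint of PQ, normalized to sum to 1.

(5/14, 3/7, 3/14)

Since both coordinate triples sum to 1, the midpoint's barycentrics are the componentwise average.
(3/7+2/7)/2 = 5/14; similarly 3/7 and 3/14.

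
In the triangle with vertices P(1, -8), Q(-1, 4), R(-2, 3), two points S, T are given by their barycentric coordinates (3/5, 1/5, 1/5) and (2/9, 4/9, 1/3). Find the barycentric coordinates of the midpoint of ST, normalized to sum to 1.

(37/90, 29/90, 4/15)

Since both coordinate triples sum to 1, the midpoint's barycentrics are the componentwise average.
(3/5+2/9)/2 = 37/90; similarly 29/90 and 4/15.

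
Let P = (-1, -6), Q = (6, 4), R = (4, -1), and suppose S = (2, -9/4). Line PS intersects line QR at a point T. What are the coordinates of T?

(5, 3/2)

Barycentric coordinates of S with respect to PQR: (1/2, 1/4, 1/4).
On side QR the P-coordinate is zero; dropping S's P-weight 1/2 and renormalizing the remaining 1/4 : 1/4 gives weights 1/2, 1/2 on Q, R.
T = (1/2)·(6, 4) + (1/2)·(4, -1) = (5, 3/2).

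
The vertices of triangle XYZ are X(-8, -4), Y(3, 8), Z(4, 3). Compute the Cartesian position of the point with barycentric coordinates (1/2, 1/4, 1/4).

(-9/4, 3/4)

W = (1/2)·X + (1/4)·Y + (1/4)·Z.
x-coordinate: (1/2)·(-8) + (1/4)·3 + (1/4)·4 = -9/4.
y-coordinate: (1/2)·(-4) + (1/4)·8 + (1/4)·3 = 3/4.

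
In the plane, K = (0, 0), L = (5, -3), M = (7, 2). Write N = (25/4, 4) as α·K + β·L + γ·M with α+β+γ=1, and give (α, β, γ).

Signed area of the reference triangle: [KLM] = ½·(0·(-3−2) + 5·(2−0) + 7·(0−(-3))) = ½·(0 + 10 + 21) = 31/2.
[NLM] = ½·((25/4)·(-3−2) + 5·(2−4) + 7·(4−(-3))) = ½·(-125/4 − 10 + 49) = 31/8, so the K-coordinate is (31/8)/(31/2) = 1/4.
[KNM] = ½·(0·(4−2) + (25/4)·(2−0) + 7·(0−4)) = ½·(0 + 25/2 − 28) = -31/4, so the L-coordinate is -1/2.
[KLN] = ½·(0·(-3−4) + 5·(4−0) + (25/4)·(0−(-3))) = ½·(0 + 20 + 75/4) = 155/8, so the M-coordinate is 5/4.

(1/4, -1/2, 5/4)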